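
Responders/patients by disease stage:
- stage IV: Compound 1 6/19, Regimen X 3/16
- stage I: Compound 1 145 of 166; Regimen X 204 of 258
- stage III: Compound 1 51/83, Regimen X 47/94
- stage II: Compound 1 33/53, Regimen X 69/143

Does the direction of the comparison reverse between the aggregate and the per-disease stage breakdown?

No

Stage IV: Compound 1 6/19 = 31.6%, Regimen X 3/16 = 18.8% → Compound 1
Stage I: Compound 1 145/166 = 87.3%, Regimen X 204/258 = 79.1% → Compound 1
Stage III: Compound 1 51/83 = 61.4%, Regimen X 47/94 = 50.0% → Compound 1
Stage II: Compound 1 33/53 = 62.3%, Regimen X 69/143 = 48.3% → Compound 1
Overall: Compound 1 235/321 = 73.2%, Regimen X 323/511 = 63.2% → Compound 1
Compound 1 wins overall and in every disease group — no reversal.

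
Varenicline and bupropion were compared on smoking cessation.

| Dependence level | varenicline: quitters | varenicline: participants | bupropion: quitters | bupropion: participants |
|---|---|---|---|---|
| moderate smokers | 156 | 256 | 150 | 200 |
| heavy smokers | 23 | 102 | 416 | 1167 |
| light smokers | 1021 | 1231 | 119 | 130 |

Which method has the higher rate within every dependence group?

bupropion

Moderate smokers: varenicline 156/256 = 60.9%, bupropion 150/200 = 75.0% → bupropion
Heavy smokers: varenicline 23/102 = 22.5%, bupropion 416/1167 = 35.6% → bupropion
Light smokers: varenicline 1021/1231 = 82.9%, bupropion 119/130 = 91.5% → bupropion
Bupropion has the higher rate in all 3 groups.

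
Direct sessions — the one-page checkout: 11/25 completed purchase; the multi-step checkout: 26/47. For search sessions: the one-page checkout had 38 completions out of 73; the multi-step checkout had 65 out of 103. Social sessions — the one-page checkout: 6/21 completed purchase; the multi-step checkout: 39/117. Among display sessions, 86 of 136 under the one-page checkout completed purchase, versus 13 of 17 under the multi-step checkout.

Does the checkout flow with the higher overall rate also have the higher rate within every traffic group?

Direct: the one-page checkout 11/25 = 44.0%, the multi-step checkout 26/47 = 55.3% → the multi-step checkout
Search: the one-page checkout 38/73 = 52.1%, the multi-step checkout 65/103 = 63.1% → the multi-step checkout
Social: the one-page checkout 6/21 = 28.6%, the multi-step checkout 39/117 = 33.3% → the multi-step checkout
Display: the one-page checkout 86/136 = 63.2%, the multi-step checkout 13/17 = 76.5% → the multi-step checkout
Overall: the one-page checkout 141/255 = 55.3%, the multi-step checkout 143/284 = 50.4% → the one-page checkout
The multi-step checkout wins each traffic group but the one-page checkout wins overall — the comparison reverses. The multi-step checkout's sessions skew toward social, which has a lower base rate.

No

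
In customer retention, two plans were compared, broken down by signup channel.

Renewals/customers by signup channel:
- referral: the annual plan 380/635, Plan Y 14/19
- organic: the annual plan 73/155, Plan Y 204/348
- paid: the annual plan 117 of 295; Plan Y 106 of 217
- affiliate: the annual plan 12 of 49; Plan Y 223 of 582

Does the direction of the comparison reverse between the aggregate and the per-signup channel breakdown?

Yes

Referral: the annual plan 380/635 = 59.8%, Plan Y 14/19 = 73.7% → Plan Y
Organic: the annual plan 73/155 = 47.1%, Plan Y 204/348 = 58.6% → Plan Y
Paid: the annual plan 117/295 = 39.7%, Plan Y 106/217 = 48.8% → Plan Y
Affiliate: the annual plan 12/49 = 24.5%, Plan Y 223/582 = 38.3% → Plan Y
Overall: the annual plan 582/1134 = 51.3%, Plan Y 547/1166 = 46.9% → the annual plan
Plan Y wins each signup group but the annual plan wins overall — the comparison reverses. Plan Y's customers skew toward affiliate, which has a lower base rate.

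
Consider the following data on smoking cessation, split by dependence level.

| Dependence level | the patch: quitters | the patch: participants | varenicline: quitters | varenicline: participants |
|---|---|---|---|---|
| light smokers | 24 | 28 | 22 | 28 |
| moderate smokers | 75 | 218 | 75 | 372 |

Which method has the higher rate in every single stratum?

the patch

Light smokers: the patch 24/28 = 85.7%, varenicline 22/28 = 78.6% → the patch
Moderate smokers: the patch 75/218 = 34.4%, varenicline 75/372 = 20.2% → the patch
The patch has the higher rate in both groups.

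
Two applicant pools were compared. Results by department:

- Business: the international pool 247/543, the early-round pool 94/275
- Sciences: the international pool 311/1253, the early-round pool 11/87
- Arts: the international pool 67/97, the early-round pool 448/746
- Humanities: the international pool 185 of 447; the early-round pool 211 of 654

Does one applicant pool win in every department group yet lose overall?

Yes

Business: the international pool 247/543 = 45.5%, the early-round pool 94/275 = 34.2% → the international pool
Sciences: the international pool 311/1253 = 24.8%, the early-round pool 11/87 = 12.6% → the international pool
Arts: the international pool 67/97 = 69.1%, the early-round pool 448/746 = 60.1% → the international pool
Humanities: the international pool 185/447 = 41.4%, the early-round pool 211/654 = 32.3% → the international pool
Overall: the international pool 810/2340 = 34.6%, the early-round pool 764/1762 = 43.4% → the early-round pool
The international pool wins each department group but the early-round pool wins overall — the comparison reverses. The international pool's applicants skew toward Sciences, which has a lower base rate.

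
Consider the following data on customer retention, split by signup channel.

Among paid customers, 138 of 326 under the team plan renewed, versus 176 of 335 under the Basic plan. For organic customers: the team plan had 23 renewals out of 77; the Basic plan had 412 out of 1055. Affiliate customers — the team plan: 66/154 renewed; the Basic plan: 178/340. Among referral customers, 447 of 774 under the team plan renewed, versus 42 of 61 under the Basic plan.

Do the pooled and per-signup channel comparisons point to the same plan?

No

Paid: the team plan 138/326 = 42.3%, the Basic plan 176/335 = 52.5% → the Basic plan
Organic: the team plan 23/77 = 29.9%, the Basic plan 412/1055 = 39.1% → the Basic plan
Affiliate: the team plan 66/154 = 42.9%, the Basic plan 178/340 = 52.4% → the Basic plan
Referral: the team plan 447/774 = 57.8%, the Basic plan 42/61 = 68.9% → the Basic plan
Overall: the team plan 674/1331 = 50.6%, the Basic plan 808/1791 = 45.1% → the team plan
The Basic plan wins each signup group but the team plan wins overall — the comparison reverses. The Basic plan's customers skew toward organic, which has a lower base rate.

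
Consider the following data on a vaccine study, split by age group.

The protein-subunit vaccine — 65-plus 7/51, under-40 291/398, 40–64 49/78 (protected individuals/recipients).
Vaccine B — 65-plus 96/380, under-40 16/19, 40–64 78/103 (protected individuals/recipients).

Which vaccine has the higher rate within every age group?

65-plus: the protein-subunit vaccine 7/51 = 13.7%, Vaccine B 96/380 = 25.3% → Vaccine B
Under-40: the protein-subunit vaccine 291/398 = 73.1%, Vaccine B 16/19 = 84.2% → Vaccine B
40–64: the protein-subunit vaccine 49/78 = 62.8%, Vaccine B 78/103 = 75.7% → Vaccine B
Vaccine B has the higher rate in all 3 groups.

Vaccine B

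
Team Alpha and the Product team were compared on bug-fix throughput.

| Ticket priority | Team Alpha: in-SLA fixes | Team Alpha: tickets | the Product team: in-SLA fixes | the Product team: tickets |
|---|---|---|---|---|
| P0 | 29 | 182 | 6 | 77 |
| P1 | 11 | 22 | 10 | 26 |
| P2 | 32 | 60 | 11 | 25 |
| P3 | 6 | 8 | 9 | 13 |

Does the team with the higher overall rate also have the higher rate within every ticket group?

P0: Team Alpha 29/182 = 15.9%, the Product team 6/77 = 7.8% → Team Alpha
P1: Team Alpha 11/22 = 50.0%, the Product team 10/26 = 38.5% → Team Alpha
P2: Team Alpha 32/60 = 53.3%, the Product team 11/25 = 44.0% → Team Alpha
P3: Team Alpha 6/8 = 75.0%, the Product team 9/13 = 69.2% → Team Alpha
Overall: Team Alpha 78/272 = 28.7%, the Product team 36/141 = 25.5% → Team Alpha
Team Alpha wins overall and in every ticket group — no reversal.

Yes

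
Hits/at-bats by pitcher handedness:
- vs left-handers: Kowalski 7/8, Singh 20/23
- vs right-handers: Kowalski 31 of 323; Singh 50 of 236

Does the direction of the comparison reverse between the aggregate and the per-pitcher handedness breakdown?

No

Vs left-handers: Kowalski 7/8 = 87.5%, Singh 20/23 = 87.0% → Kowalski
Vs right-handers: Kowalski 31/323 = 9.6%, Singh 50/236 = 21.2% → Singh
Overall: Kowalski 38/331 = 11.5%, Singh 70/259 = 27.0% → Singh
Neither sweeps: Kowalski wins 1 of 2 groups, Singh wins 1. Singh wins overall but not every group — no Simpson reversal.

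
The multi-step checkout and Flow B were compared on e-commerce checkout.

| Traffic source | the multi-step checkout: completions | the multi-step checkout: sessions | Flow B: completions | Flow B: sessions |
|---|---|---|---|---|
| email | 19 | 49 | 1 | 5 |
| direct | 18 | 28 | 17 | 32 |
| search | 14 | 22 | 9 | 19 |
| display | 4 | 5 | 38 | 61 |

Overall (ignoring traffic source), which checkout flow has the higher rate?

Flow B

Email: the multi-step checkout 19/49 = 38.8%, Flow B 1/5 = 20.0% → the multi-step checkout
Direct: the multi-step checkout 18/28 = 64.3%, Flow B 17/32 = 53.1% → the multi-step checkout
Search: the multi-step checkout 14/22 = 63.6%, Flow B 9/19 = 47.4% → the multi-step checkout
Display: the multi-step checkout 4/5 = 80.0%, Flow B 38/61 = 62.3% → the multi-step checkout
Overall: the multi-step checkout 55/104 = 52.9%, Flow B 65/117 = 55.6% → Flow B
(The multi-step checkout wins every traffic group but Flow B wins overall — the multi-step checkout's sessions skew toward the low-rate email group.)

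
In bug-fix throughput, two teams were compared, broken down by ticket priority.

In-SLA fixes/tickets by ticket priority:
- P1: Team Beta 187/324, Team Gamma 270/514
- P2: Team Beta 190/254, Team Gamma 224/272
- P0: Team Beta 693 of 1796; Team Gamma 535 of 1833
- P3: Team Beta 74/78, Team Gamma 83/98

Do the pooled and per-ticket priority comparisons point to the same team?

No

P1: Team Beta 187/324 = 57.7%, Team Gamma 270/514 = 52.5% → Team Beta
P2: Team Beta 190/254 = 74.8%, Team Gamma 224/272 = 82.4% → Team Gamma
P0: Team Beta 693/1796 = 38.6%, Team Gamma 535/1833 = 29.2% → Team Beta
P3: Team Beta 74/78 = 94.9%, Team Gamma 83/98 = 84.7% → Team Beta
Overall: Team Beta 1144/2452 = 46.7%, Team Gamma 1112/2717 = 40.9% → Team Beta
Neither sweeps: Team Beta wins 3 of 4 groups, Team Gamma wins 1. Team Beta wins overall but not every group — no Simpson reversal.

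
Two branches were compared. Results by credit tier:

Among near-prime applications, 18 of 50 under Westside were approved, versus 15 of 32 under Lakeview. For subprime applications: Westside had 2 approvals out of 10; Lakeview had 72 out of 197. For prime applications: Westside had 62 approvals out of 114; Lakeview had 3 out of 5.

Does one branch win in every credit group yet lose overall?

Yes

Near-prime: Westside 18/50 = 36.0%, Lakeview 15/32 = 46.9% → Lakeview
Subprime: Westside 2/10 = 20.0%, Lakeview 72/197 = 36.5% → Lakeview
Prime: Westside 62/114 = 54.4%, Lakeview 3/5 = 60.0% → Lakeview
Overall: Westside 82/174 = 47.1%, Lakeview 90/234 = 38.5% → Westside
Lakeview wins each credit group but Westside wins overall — the comparison reverses. Lakeview's applications skew toward subprime, which has a lower base rate.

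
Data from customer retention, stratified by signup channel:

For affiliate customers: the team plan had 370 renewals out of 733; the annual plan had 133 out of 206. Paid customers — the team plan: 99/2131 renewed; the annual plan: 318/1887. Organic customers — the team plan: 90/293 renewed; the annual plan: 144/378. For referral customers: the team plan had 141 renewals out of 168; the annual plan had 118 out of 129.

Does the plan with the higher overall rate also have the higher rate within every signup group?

Affiliate: the team plan 370/733 = 50.5%, the annual plan 133/206 = 64.6% → the annual plan
Paid: the team plan 99/2131 = 4.6%, the annual plan 318/1887 = 16.9% → the annual plan
Organic: the team plan 90/293 = 30.7%, the annual plan 144/378 = 38.1% → the annual plan
Referral: the team plan 141/168 = 83.9%, the annual plan 118/129 = 91.5% → the annual plan
Overall: the team plan 700/3325 = 21.1%, the annual plan 713/2600 = 27.4% → the annual plan
The annual plan wins overall and in every signup group — no reversal.

Yes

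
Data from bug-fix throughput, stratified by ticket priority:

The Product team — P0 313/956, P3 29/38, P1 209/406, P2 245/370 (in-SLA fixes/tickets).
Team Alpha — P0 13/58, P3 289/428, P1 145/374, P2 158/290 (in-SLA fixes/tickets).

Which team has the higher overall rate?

P0: the Product team 313/956 = 32.7%, Team Alpha 13/58 = 22.4% → the Product team
P3: the Product team 29/38 = 76.3%, Team Alpha 289/428 = 67.5% → the Product team
P1: the Product team 209/406 = 51.5%, Team Alpha 145/374 = 38.8% → the Product team
P2: the Product team 245/370 = 66.2%, Team Alpha 158/290 = 54.5% → the Product team
Overall: the Product team 796/1770 = 45.0%, Team Alpha 605/1150 = 52.6% → Team Alpha
(The Product team wins every ticket group but Team Alpha wins overall — the Product team's tickets skew toward the low-rate P0 group.)

Team Alpha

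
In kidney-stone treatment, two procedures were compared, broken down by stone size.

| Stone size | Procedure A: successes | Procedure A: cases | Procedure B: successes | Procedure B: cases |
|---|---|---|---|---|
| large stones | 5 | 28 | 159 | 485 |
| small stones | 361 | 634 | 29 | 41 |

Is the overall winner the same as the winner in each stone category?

Large stones: Procedure A 5/28 = 17.9%, Procedure B 159/485 = 32.8% → Procedure B
Small stones: Procedure A 361/634 = 56.9%, Procedure B 29/41 = 70.7% → Procedure B
Overall: Procedure A 366/662 = 55.3%, Procedure B 188/526 = 35.7% → Procedure A
Procedure B wins each stone group but Procedure A wins overall — the comparison reverses. Procedure B's cases skew toward large stones, which has a lower base rate.

No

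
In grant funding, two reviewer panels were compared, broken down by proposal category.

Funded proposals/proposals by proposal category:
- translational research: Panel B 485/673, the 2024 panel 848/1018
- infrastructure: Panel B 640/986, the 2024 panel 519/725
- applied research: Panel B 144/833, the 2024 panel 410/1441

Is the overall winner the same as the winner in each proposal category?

Yes

Translational research: Panel B 485/673 = 72.1%, the 2024 panel 848/1018 = 83.3% → the 2024 panel
Infrastructure: Panel B 640/986 = 64.9%, the 2024 panel 519/725 = 71.6% → the 2024 panel
Applied research: Panel B 144/833 = 17.3%, the 2024 panel 410/1441 = 28.5% → the 2024 panel
Overall: Panel B 1269/2492 = 50.9%, the 2024 panel 1777/3184 = 55.8% → the 2024 panel
The 2024 panel wins overall and in every proposal group — no reversal.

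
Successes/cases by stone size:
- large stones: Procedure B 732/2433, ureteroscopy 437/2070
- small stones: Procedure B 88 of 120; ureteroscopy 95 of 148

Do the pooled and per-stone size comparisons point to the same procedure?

Yes

Large stones: Procedure B 732/2433 = 30.1%, ureteroscopy 437/2070 = 21.1% → Procedure B
Small stones: Procedure B 88/120 = 73.3%, ureteroscopy 95/148 = 64.2% → Procedure B
Overall: Procedure B 820/2553 = 32.1%, ureteroscopy 532/2218 = 24.0% → Procedure B
Procedure B wins overall and in every stone group — no reversal.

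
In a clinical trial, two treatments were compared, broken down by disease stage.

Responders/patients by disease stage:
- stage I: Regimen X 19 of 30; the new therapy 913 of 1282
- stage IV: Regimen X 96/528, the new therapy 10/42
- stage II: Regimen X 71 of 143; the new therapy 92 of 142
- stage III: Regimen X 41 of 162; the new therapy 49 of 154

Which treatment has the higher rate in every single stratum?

Stage I: Regimen X 19/30 = 63.3%, the new therapy 913/1282 = 71.2% → the new therapy
Stage IV: Regimen X 96/528 = 18.2%, the new therapy 10/42 = 23.8% → the new therapy
Stage II: Regimen X 71/143 = 49.7%, the new therapy 92/142 = 64.8% → the new therapy
Stage III: Regimen X 41/162 = 25.3%, the new therapy 49/154 = 31.8% → the new therapy
The new therapy has the higher rate in all 4 groups.

the new therapy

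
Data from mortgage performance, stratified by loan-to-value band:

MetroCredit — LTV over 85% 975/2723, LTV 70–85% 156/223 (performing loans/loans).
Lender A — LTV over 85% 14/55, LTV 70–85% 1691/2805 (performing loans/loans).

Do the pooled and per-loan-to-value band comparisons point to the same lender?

No

LTV over 85%: MetroCredit 975/2723 = 35.8%, Lender A 14/55 = 25.5% → MetroCredit
LTV 70–85%: MetroCredit 156/223 = 70.0%, Lender A 1691/2805 = 60.3% → MetroCredit
Overall: MetroCredit 1131/2946 = 38.4%, Lender A 1705/2860 = 59.6% → Lender A
MetroCredit wins each loan-to-value group but Lender A wins overall — the comparison reverses. MetroCredit's loans skew toward LTV over 85%, which has a lower base rate.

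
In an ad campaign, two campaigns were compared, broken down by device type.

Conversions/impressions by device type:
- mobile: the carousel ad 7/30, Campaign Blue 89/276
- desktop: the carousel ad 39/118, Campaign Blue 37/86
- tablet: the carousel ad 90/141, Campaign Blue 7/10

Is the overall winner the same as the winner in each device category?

Mobile: the carousel ad 7/30 = 23.3%, Campaign Blue 89/276 = 32.2% → Campaign Blue
Desktop: the carousel ad 39/118 = 33.1%, Campaign Blue 37/86 = 43.0% → Campaign Blue
Tablet: the carousel ad 90/141 = 63.8%, Campaign Blue 7/10 = 70.0% → Campaign Blue
Overall: the carousel ad 136/289 = 47.1%, Campaign Blue 133/372 = 35.8% → the carousel ad
Campaign Blue wins each device group but the carousel ad wins overall — the comparison reverses. Campaign Blue's impressions skew toward mobile, which has a lower base rate.

No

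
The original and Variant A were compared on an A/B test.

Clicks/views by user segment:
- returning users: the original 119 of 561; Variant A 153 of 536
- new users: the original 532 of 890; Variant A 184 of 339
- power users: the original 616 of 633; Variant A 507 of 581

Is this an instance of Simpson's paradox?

No

Returning users: the original 119/561 = 21.2%, Variant A 153/536 = 28.5% → Variant A
New users: the original 532/890 = 59.8%, Variant A 184/339 = 54.3% → the original
Power users: the original 616/633 = 97.3%, Variant A 507/581 = 87.3% → the original
Overall: the original 1267/2084 = 60.8%, Variant A 844/1456 = 58.0% → the original
Neither sweeps: the original wins 2 of 3 groups, Variant A wins 1. The original wins overall but not every group — no Simpson reversal.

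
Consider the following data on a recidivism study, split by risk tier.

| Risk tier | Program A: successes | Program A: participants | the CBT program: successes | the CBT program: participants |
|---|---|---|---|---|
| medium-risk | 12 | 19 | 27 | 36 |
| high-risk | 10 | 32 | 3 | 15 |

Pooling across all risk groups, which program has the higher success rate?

the CBT program

Medium-risk: Program A 12/19 = 63.2%, the CBT program 27/36 = 75.0% → the CBT program
High-risk: Program A 10/32 = 31.2%, the CBT program 3/15 = 20.0% → Program A
Overall: Program A 22/51 = 43.1%, the CBT program 30/51 = 58.8% → the CBT program
(Neither sweeps every risk group, but the CBT program has the higher pooled rate.)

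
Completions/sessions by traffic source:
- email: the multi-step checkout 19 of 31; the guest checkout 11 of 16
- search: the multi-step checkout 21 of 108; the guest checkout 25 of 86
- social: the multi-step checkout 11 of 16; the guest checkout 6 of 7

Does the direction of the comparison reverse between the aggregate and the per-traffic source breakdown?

Email: the multi-step checkout 19/31 = 61.3%, the guest checkout 11/16 = 68.8% → the guest checkout
Search: the multi-step checkout 21/108 = 19.4%, the guest checkout 25/86 = 29.1% → the guest checkout
Social: the multi-step checkout 11/16 = 68.8%, the guest checkout 6/7 = 85.7% → the guest checkout
Overall: the multi-step checkout 51/155 = 32.9%, the guest checkout 42/109 = 38.5% → the guest checkout
The guest checkout wins overall and in every traffic group — no reversal.

No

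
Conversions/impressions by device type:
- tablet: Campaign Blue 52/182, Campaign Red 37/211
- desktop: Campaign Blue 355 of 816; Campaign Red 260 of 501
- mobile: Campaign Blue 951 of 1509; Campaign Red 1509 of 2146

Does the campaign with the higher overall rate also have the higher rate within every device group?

Tablet: Campaign Blue 52/182 = 28.6%, Campaign Red 37/211 = 17.5% → Campaign Blue
Desktop: Campaign Blue 355/816 = 43.5%, Campaign Red 260/501 = 51.9% → Campaign Red
Mobile: Campaign Blue 951/1509 = 63.0%, Campaign Red 1509/2146 = 70.3% → Campaign Red
Overall: Campaign Blue 1358/2507 = 54.2%, Campaign Red 1806/2858 = 63.2% → Campaign Red
Neither sweeps: Campaign Blue wins 1 of 3 groups, Campaign Red wins 2. Campaign Red wins overall but not every group — no Simpson reversal.

No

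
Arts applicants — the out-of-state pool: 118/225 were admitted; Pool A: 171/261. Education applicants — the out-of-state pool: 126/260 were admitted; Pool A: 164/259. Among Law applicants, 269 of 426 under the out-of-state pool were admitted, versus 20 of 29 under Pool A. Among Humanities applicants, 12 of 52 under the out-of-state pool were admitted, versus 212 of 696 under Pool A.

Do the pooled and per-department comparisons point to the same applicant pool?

Arts: the out-of-state pool 118/225 = 52.4%, Pool A 171/261 = 65.5% → Pool A
Education: the out-of-state pool 126/260 = 48.5%, Pool A 164/259 = 63.3% → Pool A
Law: the out-of-state pool 269/426 = 63.1%, Pool A 20/29 = 69.0% → Pool A
Humanities: the out-of-state pool 12/52 = 23.1%, Pool A 212/696 = 30.5% → Pool A
Overall: the out-of-state pool 525/963 = 54.5%, Pool A 567/1245 = 45.5% → the out-of-state pool
Pool A wins each department group but the out-of-state pool wins overall — the comparison reverses. Pool A's applicants skew toward Humanities, which has a lower base rate.

No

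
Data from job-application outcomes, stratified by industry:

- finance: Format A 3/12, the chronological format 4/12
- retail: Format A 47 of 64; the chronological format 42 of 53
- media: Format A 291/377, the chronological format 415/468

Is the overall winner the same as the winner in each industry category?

Finance: Format A 3/12 = 25.0%, the chronological format 4/12 = 33.3% → the chronological format
Retail: Format A 47/64 = 73.4%, the chronological format 42/53 = 79.2% → the chronological format
Media: Format A 291/377 = 77.2%, the chronological format 415/468 = 88.7% → the chronological format
Overall: Format A 341/453 = 75.3%, the chronological format 461/533 = 86.5% → the chronological format
The chronological format wins overall and in every industry group — no reversal.

Yes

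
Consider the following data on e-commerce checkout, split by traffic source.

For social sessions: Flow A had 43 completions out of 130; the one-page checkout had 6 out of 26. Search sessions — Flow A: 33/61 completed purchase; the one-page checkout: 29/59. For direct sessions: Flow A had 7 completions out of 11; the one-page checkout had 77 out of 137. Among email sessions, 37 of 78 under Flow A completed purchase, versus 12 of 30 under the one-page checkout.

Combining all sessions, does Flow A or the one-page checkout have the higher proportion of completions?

the one-page checkout

Social: Flow A 43/130 = 33.1%, the one-page checkout 6/26 = 23.1% → Flow A
Search: Flow A 33/61 = 54.1%, the one-page checkout 29/59 = 49.2% → Flow A
Direct: Flow A 7/11 = 63.6%, the one-page checkout 77/137 = 56.2% → Flow A
Email: Flow A 37/78 = 47.4%, the one-page checkout 12/30 = 40.0% → Flow A
Overall: Flow A 120/280 = 42.9%, the one-page checkout 124/252 = 49.2% → the one-page checkout
(Flow A wins every traffic group but the one-page checkout wins overall — Flow A's sessions skew toward the low-rate social group.)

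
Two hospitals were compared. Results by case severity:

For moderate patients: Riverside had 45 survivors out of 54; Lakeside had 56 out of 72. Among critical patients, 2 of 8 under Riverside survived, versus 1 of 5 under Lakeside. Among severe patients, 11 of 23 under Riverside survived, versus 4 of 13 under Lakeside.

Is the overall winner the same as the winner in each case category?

Moderate: Riverside 45/54 = 83.3%, Lakeside 56/72 = 77.8% → Riverside
Critical: Riverside 2/8 = 25.0%, Lakeside 1/5 = 20.0% → Riverside
Severe: Riverside 11/23 = 47.8%, Lakeside 4/13 = 30.8% → Riverside
Overall: Riverside 58/85 = 68.2%, Lakeside 61/90 = 67.8% → Riverside
Riverside wins overall and in every case group — no reversal.

Yes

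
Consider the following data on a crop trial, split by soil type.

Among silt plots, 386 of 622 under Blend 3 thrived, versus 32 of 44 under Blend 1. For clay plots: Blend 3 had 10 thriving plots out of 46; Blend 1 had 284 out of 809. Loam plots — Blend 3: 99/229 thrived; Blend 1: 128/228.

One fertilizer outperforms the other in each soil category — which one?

Silt: Blend 3 386/622 = 62.1%, Blend 1 32/44 = 72.7% → Blend 1
Clay: Blend 3 10/46 = 21.7%, Blend 1 284/809 = 35.1% → Blend 1
Loam: Blend 3 99/229 = 43.2%, Blend 1 128/228 = 56.1% → Blend 1
Blend 1 has the higher rate in all 3 groups.

Blend 1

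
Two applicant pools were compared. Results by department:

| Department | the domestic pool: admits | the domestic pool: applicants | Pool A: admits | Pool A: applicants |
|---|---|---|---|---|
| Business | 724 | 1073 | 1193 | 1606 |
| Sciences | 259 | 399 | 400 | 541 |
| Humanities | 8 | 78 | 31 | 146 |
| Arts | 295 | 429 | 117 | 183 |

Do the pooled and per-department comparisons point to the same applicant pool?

Business: the domestic pool 724/1073 = 67.5%, Pool A 1193/1606 = 74.3% → Pool A
Sciences: the domestic pool 259/399 = 64.9%, Pool A 400/541 = 73.9% → Pool A
Humanities: the domestic pool 8/78 = 10.3%, Pool A 31/146 = 21.2% → Pool A
Arts: the domestic pool 295/429 = 68.8%, Pool A 117/183 = 63.9% → the domestic pool
Overall: the domestic pool 1286/1979 = 65.0%, Pool A 1741/2476 = 70.3% → Pool A
Neither sweeps: the domestic pool wins 1 of 4 groups, Pool A wins 3. Pool A wins overall but not every group — no Simpson reversal.

No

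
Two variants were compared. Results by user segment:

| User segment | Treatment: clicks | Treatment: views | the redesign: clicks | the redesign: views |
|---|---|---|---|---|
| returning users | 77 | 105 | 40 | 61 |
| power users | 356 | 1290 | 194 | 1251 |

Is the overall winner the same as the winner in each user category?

Returning users: Treatment 77/105 = 73.3%, the redesign 40/61 = 65.6% → Treatment
Power users: Treatment 356/1290 = 27.6%, the redesign 194/1251 = 15.5% → Treatment
Overall: Treatment 433/1395 = 31.0%, the redesign 234/1312 = 17.8% → Treatment
Treatment wins overall and in every user group — no reversal.

Yes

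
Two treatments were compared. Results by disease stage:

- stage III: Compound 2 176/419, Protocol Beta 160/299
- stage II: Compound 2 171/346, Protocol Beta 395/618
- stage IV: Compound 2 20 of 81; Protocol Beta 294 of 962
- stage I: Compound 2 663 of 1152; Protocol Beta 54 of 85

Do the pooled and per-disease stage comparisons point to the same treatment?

Stage III: Compound 2 176/419 = 42.0%, Protocol Beta 160/299 = 53.5% → Protocol Beta
Stage II: Compound 2 171/346 = 49.4%, Protocol Beta 395/618 = 63.9% → Protocol Beta
Stage IV: Compound 2 20/81 = 24.7%, Protocol Beta 294/962 = 30.6% → Protocol Beta
Stage I: Compound 2 663/1152 = 57.6%, Protocol Beta 54/85 = 63.5% → Protocol Beta
Overall: Compound 2 1030/1998 = 51.6%, Protocol Beta 903/1964 = 46.0% → Compound 2
Protocol Beta wins each disease group but Compound 2 wins overall — the comparison reverses. Protocol Beta's patients skew toward stage IV, which has a lower base rate.

No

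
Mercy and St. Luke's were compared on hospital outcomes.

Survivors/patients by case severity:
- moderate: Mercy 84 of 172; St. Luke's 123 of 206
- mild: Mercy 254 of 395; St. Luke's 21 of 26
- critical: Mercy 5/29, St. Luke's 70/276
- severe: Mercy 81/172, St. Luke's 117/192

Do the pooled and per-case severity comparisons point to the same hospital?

Moderate: Mercy 84/172 = 48.8%, St. Luke's 123/206 = 59.7% → St. Luke's
Mild: Mercy 254/395 = 64.3%, St. Luke's 21/26 = 80.8% → St. Luke's
Critical: Mercy 5/29 = 17.2%, St. Luke's 70/276 = 25.4% → St. Luke's
Severe: Mercy 81/172 = 47.1%, St. Luke's 117/192 = 60.9% → St. Luke's
Overall: Mercy 424/768 = 55.2%, St. Luke's 331/700 = 47.3% → Mercy
St. Luke's wins each case group but Mercy wins overall — the comparison reverses. St. Luke's's patients skew toward critical, which has a lower base rate.

No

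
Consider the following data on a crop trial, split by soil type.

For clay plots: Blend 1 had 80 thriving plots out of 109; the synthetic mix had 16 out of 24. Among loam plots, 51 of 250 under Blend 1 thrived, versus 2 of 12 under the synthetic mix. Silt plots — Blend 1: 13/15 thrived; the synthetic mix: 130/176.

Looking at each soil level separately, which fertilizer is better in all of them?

Clay: Blend 1 80/109 = 73.4%, the synthetic mix 16/24 = 66.7% → Blend 1
Loam: Blend 1 51/250 = 20.4%, the synthetic mix 2/12 = 16.7% → Blend 1
Silt: Blend 1 13/15 = 86.7%, the synthetic mix 130/176 = 73.9% → Blend 1
Blend 1 has the higher rate in all 3 groups.

Blend 1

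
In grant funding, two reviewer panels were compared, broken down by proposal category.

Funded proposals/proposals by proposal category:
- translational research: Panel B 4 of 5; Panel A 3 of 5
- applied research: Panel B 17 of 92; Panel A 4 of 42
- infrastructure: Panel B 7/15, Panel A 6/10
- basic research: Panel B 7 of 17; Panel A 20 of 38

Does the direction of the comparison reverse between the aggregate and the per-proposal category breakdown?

No

Translational research: Panel B 4/5 = 80.0%, Panel A 3/5 = 60.0% → Panel B
Applied research: Panel B 17/92 = 18.5%, Panel A 4/42 = 9.5% → Panel B
Infrastructure: Panel B 7/15 = 46.7%, Panel A 6/10 = 60.0% → Panel A
Basic research: Panel B 7/17 = 41.2%, Panel A 20/38 = 52.6% → Panel A
Overall: Panel B 35/129 = 27.1%, Panel A 33/95 = 34.7% → Panel A
Neither sweeps: Panel B wins 2 of 4 groups, Panel A wins 2. Panel A wins overall but not every group — no Simpson reversal.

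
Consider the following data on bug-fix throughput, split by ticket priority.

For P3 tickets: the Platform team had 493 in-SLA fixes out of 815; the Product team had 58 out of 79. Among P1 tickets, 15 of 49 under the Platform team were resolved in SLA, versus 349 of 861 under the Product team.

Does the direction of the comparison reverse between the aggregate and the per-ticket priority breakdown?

Yes

P3: the Platform team 493/815 = 60.5%, the Product team 58/79 = 73.4% → the Product team
P1: the Platform team 15/49 = 30.6%, the Product team 349/861 = 40.5% → the Product team
Overall: the Platform team 508/864 = 58.8%, the Product team 407/940 = 43.3% → the Platform team
The Product team wins each ticket group but the Platform team wins overall — the comparison reverses. The Product team's tickets skew toward P1, which has a lower base rate.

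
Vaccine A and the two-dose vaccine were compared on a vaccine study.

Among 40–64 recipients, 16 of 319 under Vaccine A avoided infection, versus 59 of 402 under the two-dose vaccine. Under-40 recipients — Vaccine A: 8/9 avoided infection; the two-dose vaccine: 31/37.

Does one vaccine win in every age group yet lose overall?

No

40–64: Vaccine A 16/319 = 5.0%, the two-dose vaccine 59/402 = 14.7% → the two-dose vaccine
Under-40: Vaccine A 8/9 = 88.9%, the two-dose vaccine 31/37 = 83.8% → Vaccine A
Overall: Vaccine A 24/328 = 7.3%, the two-dose vaccine 90/439 = 20.5% → the two-dose vaccine
Neither sweeps: Vaccine A wins 1 of 2 groups, the two-dose vaccine wins 1. The two-dose vaccine wins overall but not every group — no Simpson reversal.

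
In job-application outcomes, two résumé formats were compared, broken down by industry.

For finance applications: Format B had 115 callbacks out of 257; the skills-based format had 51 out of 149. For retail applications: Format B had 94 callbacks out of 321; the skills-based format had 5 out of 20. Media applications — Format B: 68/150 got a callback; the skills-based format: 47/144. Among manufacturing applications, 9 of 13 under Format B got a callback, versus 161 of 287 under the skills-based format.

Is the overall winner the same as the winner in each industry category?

Finance: Format B 115/257 = 44.7%, the skills-based format 51/149 = 34.2% → Format B
Retail: Format B 94/321 = 29.3%, the skills-based format 5/20 = 25.0% → Format B
Media: Format B 68/150 = 45.3%, the skills-based format 47/144 = 32.6% → Format B
Manufacturing: Format B 9/13 = 69.2%, the skills-based format 161/287 = 56.1% → Format B
Overall: Format B 286/741 = 38.6%, the skills-based format 264/600 = 44.0% → the skills-based format
Format B wins each industry group but the skills-based format wins overall — the comparison reverses. Format B's applications skew toward retail, which has a lower base rate.

No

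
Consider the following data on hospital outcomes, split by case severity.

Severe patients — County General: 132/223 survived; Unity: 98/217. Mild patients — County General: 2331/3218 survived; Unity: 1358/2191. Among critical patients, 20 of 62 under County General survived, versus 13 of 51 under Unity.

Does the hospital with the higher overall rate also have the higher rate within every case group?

Yes

Severe: County General 132/223 = 59.2%, Unity 98/217 = 45.2% → County General
Mild: County General 2331/3218 = 72.4%, Unity 1358/2191 = 62.0% → County General
Critical: County General 20/62 = 32.3%, Unity 13/51 = 25.5% → County General
Overall: County General 2483/3503 = 70.9%, Unity 1469/2459 = 59.7% → County General
County General wins overall and in every case group — no reversal.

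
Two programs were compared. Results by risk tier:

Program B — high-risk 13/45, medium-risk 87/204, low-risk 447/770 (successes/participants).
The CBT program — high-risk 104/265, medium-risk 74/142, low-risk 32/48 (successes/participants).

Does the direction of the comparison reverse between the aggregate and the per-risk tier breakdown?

Yes

High-risk: Program B 13/45 = 28.9%, the CBT program 104/265 = 39.2% → the CBT program
Medium-risk: Program B 87/204 = 42.6%, the CBT program 74/142 = 52.1% → the CBT program
Low-risk: Program B 447/770 = 58.1%, the CBT program 32/48 = 66.7% → the CBT program
Overall: Program B 547/1019 = 53.7%, the CBT program 210/455 = 46.2% → Program B
The CBT program wins each risk group but Program B wins overall — the comparison reverses. The CBT program's participants skew toward high-risk, which has a lower base rate.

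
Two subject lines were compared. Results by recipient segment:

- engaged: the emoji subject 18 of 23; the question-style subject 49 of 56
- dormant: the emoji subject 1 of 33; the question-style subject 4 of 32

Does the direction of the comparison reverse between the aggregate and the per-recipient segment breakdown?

Engaged: the emoji subject 18/23 = 78.3%, the question-style subject 49/56 = 87.5% → the question-style subject
Dormant: the emoji subject 1/33 = 3.0%, the question-style subject 4/32 = 12.5% → the question-style subject
Overall: the emoji subject 19/56 = 33.9%, the question-style subject 53/88 = 60.2% → the question-style subject
The question-style subject wins overall and in every recipient group — no reversal.

No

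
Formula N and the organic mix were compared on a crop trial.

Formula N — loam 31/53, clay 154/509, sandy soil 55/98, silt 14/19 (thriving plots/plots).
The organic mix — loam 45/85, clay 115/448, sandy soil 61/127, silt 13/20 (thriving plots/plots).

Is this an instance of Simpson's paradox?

Loam: Formula N 31/53 = 58.5%, the organic mix 45/85 = 52.9% → Formula N
Clay: Formula N 154/509 = 30.3%, the organic mix 115/448 = 25.7% → Formula N
Sandy soil: Formula N 55/98 = 56.1%, the organic mix 61/127 = 48.0% → Formula N
Silt: Formula N 14/19 = 73.7%, the organic mix 13/20 = 65.0% → Formula N
Overall: Formula N 254/679 = 37.4%, the organic mix 234/680 = 34.4% → Formula N
Formula N wins overall and in every soil group — no reversal.

No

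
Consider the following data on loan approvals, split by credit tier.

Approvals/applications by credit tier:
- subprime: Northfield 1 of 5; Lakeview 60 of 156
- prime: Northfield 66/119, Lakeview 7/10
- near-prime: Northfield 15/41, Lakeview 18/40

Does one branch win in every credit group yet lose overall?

Yes

Subprime: Northfield 1/5 = 20.0%, Lakeview 60/156 = 38.5% → Lakeview
Prime: Northfield 66/119 = 55.5%, Lakeview 7/10 = 70.0% → Lakeview
Near-prime: Northfield 15/41 = 36.6%, Lakeview 18/40 = 45.0% → Lakeview
Overall: Northfield 82/165 = 49.7%, Lakeview 85/206 = 41.3% → Northfield
Lakeview wins each credit group but Northfield wins overall — the comparison reverses. Lakeview's applications skew toward subprime, which has a lower base rate.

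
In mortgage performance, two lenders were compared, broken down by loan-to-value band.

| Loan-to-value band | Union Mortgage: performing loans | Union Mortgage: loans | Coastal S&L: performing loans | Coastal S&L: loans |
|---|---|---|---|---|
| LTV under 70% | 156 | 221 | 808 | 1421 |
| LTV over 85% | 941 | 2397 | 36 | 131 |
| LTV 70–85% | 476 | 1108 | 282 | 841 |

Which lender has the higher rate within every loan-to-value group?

LTV under 70%: Union Mortgage 156/221 = 70.6%, Coastal S&L 808/1421 = 56.9% → Union Mortgage
LTV over 85%: Union Mortgage 941/2397 = 39.3%, Coastal S&L 36/131 = 27.5% → Union Mortgage
LTV 70–85%: Union Mortgage 476/1108 = 43.0%, Coastal S&L 282/841 = 33.5% → Union Mortgage
Union Mortgage has the higher rate in all 3 groups.

Union Mortgage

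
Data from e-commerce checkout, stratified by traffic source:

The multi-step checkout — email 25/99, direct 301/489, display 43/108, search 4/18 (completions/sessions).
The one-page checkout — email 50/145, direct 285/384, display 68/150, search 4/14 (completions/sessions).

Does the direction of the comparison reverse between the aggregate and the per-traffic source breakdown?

No

Email: the multi-step checkout 25/99 = 25.3%, the one-page checkout 50/145 = 34.5% → the one-page checkout
Direct: the multi-step checkout 301/489 = 61.6%, the one-page checkout 285/384 = 74.2% → the one-page checkout
Display: the multi-step checkout 43/108 = 39.8%, the one-page checkout 68/150 = 45.3% → the one-page checkout
Search: the multi-step checkout 4/18 = 22.2%, the one-page checkout 4/14 = 28.6% → the one-page checkout
Overall: the multi-step checkout 373/714 = 52.2%, the one-page checkout 407/693 = 58.7% → the one-page checkout
The one-page checkout wins overall and in every traffic group — no reversal.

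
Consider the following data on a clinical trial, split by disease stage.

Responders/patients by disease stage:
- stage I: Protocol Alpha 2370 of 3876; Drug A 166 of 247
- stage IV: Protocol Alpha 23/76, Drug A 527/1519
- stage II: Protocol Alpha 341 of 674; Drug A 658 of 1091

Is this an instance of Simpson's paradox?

Yes

Stage I: Protocol Alpha 2370/3876 = 61.1%, Drug A 166/247 = 67.2% → Drug A
Stage IV: Protocol Alpha 23/76 = 30.3%, Drug A 527/1519 = 34.7% → Drug A
Stage II: Protocol Alpha 341/674 = 50.6%, Drug A 658/1091 = 60.3% → Drug A
Overall: Protocol Alpha 2734/4626 = 59.1%, Drug A 1351/2857 = 47.3% → Protocol Alpha
Drug A wins each disease group but Protocol Alpha wins overall — the comparison reverses. Drug A's patients skew toward stage IV, which has a lower base rate.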